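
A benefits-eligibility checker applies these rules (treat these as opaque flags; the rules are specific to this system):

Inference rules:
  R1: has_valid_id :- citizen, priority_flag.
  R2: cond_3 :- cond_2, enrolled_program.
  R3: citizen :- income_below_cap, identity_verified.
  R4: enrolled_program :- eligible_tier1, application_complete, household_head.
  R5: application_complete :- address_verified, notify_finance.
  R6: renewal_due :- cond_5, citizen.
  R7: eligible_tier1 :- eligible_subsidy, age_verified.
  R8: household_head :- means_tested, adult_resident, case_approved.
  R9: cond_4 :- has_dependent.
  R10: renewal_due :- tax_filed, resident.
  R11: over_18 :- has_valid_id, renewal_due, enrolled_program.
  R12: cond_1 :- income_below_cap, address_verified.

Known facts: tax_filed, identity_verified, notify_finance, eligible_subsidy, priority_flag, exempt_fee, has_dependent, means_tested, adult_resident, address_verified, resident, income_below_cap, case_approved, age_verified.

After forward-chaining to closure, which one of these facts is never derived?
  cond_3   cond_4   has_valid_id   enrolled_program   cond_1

Round 1 fires R3, R5, R7, R8, R9, R10, R12, giving citizen, application_complete, eligible_tier1, household_head, cond_4, renewal_due, cond_1.
Round 2 fires R1, R4, giving has_valid_id, enrolled_program.
Round 3 fires R11, giving over_18.
Derived: cond_4 (round 1), enrolled_program (round 2), has_valid_id (round 2), cond_1 (round 1). cond_3 never appears in any round.

cond_3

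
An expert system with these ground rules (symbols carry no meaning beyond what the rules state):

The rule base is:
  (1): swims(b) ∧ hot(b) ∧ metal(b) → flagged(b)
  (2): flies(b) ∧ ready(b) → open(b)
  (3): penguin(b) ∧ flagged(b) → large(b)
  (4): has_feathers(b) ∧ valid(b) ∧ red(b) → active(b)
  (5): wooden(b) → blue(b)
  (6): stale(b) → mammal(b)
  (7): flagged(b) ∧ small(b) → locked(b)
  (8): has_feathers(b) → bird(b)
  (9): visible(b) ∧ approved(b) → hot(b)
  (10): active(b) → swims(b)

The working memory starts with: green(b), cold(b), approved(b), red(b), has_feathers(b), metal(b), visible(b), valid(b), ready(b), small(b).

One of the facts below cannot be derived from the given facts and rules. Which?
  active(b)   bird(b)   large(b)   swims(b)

large(b)

Round 1: (4) [has_feathers(b) ∧ valid(b) ∧ red(b) → active(b)]; (8) [has_feathers(b) → bird(b)]; (9) [visible(b) ∧ approved(b) → hot(b)]. Adds active(b), bird(b), hot(b).
Round 2: (10) [active(b) → swims(b)]. Adds swims(b).
Round 3: (1) [swims(b) ∧ hot(b) ∧ metal(b) → flagged(b)]. Adds flagged(b).
Round 4: (7) [flagged(b) ∧ small(b) → locked(b)]. Adds locked(b).
Derived: active(b) (round 1), bird(b) (round 1), swims(b) (round 2). large(b) never appears in any round.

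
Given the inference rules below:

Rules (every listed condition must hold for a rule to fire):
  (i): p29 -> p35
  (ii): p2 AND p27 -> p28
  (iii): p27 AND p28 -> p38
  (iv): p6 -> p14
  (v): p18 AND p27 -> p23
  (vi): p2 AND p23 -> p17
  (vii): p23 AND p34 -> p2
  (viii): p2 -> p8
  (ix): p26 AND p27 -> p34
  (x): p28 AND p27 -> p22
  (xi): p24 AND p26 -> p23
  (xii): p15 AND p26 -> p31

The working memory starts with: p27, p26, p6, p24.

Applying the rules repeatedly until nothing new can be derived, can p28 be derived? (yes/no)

[1] (iv) [p6 -> p14]; (ix) [p26 AND p27 -> p34]; (xi) [p24 AND p26 -> p23]. ⇒ new: p14, p34, p23.
[2] (vii) [p23 AND p34 -> p2]. ⇒ new: p2.
[3] (ii) [p2 AND p27 -> p28]; (vi) [p2 AND p23 -> p17]; (viii) [p2 -> p8]. ⇒ new: p28, p17, p8.
[4] (iii) [p27 AND p28 -> p38]; (x) [p28 AND p27 -> p22]. ⇒ new: p38, p22.
p28 appears in round 3, so it is derivable.

yes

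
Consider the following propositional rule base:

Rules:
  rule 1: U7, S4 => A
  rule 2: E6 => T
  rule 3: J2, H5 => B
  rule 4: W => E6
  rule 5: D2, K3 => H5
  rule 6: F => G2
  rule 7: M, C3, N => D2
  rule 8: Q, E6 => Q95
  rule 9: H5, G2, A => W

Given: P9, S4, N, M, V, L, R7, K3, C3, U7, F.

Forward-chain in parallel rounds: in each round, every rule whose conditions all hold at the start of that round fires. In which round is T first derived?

5

Round 1 fires rule 1, rule 6, rule 7, giving A, G2, D2.
Round 2 fires rule 5, giving H5.
Round 3 fires rule 9, giving W.
Round 4 fires rule 4, giving E6.
Round 5 fires rule 2, giving T.
T first appears in round 5.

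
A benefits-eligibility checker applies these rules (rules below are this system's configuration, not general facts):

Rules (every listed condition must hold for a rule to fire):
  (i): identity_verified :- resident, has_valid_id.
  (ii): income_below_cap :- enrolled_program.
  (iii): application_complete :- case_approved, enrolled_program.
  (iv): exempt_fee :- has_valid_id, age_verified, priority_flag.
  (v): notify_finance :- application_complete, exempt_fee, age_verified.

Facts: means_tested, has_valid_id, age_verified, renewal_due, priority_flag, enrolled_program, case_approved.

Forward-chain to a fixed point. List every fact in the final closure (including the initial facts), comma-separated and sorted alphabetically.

age_verified, application_complete, case_approved, enrolled_program, exempt_fee, has_valid_id, income_below_cap, means_tested, notify_finance, priority_flag, renewal_due

Round 1 — (ii), (iii), (iv), derive income_below_cap, application_complete, exempt_fee.
Round 2 — (v), derive notify_finance.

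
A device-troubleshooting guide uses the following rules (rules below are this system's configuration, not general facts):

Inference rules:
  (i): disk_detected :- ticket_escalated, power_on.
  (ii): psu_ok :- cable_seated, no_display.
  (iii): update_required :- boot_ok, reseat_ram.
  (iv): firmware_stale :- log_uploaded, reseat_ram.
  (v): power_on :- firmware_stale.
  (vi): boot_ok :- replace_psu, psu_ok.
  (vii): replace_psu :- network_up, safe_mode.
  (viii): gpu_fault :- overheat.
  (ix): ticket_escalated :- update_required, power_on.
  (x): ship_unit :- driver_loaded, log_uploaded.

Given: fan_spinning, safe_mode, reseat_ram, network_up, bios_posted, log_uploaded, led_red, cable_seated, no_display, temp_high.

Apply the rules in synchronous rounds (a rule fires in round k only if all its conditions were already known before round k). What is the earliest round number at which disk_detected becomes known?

Round 1: (ii) [psu_ok :- cable_seated, no_display.]; (iv) [firmware_stale :- log_uploaded, reseat_ram.]; (vii) [replace_psu :- network_up, safe_mode.]. Adds psu_ok, firmware_stale, replace_psu.
Round 2: (v) [power_on :- firmware_stale.]; (vi) [boot_ok :- replace_psu, psu_ok.]. Adds power_on, boot_ok.
Round 3: (iii) [update_required :- boot_ok, reseat_ram.]. Adds update_required.
Round 4: (ix) [ticket_escalated :- update_required, power_on.]. Adds ticket_escalated.
Round 5: (i) [disk_detected :- ticket_escalated, power_on.]. Adds disk_detected.
disk_detected first appears in round 5.

5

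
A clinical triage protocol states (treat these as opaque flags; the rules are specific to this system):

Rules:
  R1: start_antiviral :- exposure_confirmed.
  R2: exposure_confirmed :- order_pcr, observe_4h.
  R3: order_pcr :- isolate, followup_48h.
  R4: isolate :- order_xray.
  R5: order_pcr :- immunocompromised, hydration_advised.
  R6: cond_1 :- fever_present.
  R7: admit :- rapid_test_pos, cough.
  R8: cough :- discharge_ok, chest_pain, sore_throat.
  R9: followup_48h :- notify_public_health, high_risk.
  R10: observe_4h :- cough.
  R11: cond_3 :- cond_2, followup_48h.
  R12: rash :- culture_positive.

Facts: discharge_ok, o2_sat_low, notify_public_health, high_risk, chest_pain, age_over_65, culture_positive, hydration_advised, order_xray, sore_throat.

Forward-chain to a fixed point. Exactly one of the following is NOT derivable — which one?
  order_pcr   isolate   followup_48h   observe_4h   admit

Round 1 — R4, R8, R9, R12, derive isolate, cough, followup_48h, rash.
Round 2 — R3, R10, derive order_pcr, observe_4h.
Round 3 — R2, derive exposure_confirmed.
Round 4 — R1, derive start_antiviral.
Derived: order_pcr (round 2), followup_48h (round 1), observe_4h (round 2), isolate (round 1). admit never appears in any round.

admit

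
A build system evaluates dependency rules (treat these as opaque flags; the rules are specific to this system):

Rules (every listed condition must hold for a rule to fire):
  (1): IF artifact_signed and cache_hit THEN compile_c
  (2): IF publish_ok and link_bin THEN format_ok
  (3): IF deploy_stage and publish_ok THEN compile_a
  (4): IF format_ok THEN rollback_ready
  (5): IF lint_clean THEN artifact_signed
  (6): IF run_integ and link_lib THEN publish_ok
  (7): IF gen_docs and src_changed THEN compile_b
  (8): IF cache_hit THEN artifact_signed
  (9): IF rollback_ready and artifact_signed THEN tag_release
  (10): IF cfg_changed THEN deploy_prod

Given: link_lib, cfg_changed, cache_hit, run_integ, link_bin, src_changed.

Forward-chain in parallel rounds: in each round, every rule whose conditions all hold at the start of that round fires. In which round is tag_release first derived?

Round 1: (6) [IF run_integ and link_lib THEN publish_ok]; (8) [IF cache_hit THEN artifact_signed]; (10) [IF cfg_changed THEN deploy_prod]. New: publish_ok, artifact_signed, deploy_prod.
Round 2: (1) [IF artifact_signed and cache_hit THEN compile_c]; (2) [IF publish_ok and link_bin THEN format_ok]. New: compile_c, format_ok.
Round 3: (4) [IF format_ok THEN rollback_ready]. New: rollback_ready.
Round 4: (9) [IF rollback_ready and artifact_signed THEN tag_release]. New: tag_release.
tag_release first appears in round 4.

4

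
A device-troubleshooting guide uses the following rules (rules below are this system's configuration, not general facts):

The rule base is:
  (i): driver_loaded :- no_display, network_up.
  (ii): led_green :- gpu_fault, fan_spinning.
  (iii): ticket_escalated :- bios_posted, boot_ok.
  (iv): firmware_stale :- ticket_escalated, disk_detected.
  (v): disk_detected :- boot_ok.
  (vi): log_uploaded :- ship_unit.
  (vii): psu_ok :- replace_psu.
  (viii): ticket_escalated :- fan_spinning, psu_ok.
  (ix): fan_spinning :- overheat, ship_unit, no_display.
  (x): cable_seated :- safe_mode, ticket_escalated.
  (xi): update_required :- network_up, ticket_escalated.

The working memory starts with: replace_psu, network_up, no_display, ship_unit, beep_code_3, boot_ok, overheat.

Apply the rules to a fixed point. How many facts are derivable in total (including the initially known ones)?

15

Round 1 fires (i), (v), (vi), (vii), (ix), giving driver_loaded, disk_detected, log_uploaded, psu_ok, fan_spinning.
Round 2 fires (viii), giving ticket_escalated.
Round 3 fires (iv), (xi), giving firmware_stale, update_required.
Closure: {beep_code_3, boot_ok, disk_detected, driver_loaded, fan_spinning, firmware_stale, log_uploaded, network_up, no_display, overheat, psu_ok, replace_psu, ship_unit, ticket_escalated, update_required} — 15 facts.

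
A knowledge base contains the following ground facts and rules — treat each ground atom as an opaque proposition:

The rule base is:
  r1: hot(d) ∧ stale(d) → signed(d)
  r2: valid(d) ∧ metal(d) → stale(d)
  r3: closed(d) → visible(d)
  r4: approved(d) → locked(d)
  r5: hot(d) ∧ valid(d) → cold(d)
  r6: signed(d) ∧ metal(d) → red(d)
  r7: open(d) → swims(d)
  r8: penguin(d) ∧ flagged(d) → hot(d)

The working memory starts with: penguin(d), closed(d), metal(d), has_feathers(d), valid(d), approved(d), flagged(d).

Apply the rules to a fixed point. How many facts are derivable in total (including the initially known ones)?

Round 1: r2 [valid(d) ∧ metal(d) → stale(d)]; r3 [closed(d) → visible(d)]; r4 [approved(d) → locked(d)]; r8 [penguin(d) ∧ flagged(d) → hot(d)]. Adds stale(d), visible(d), locked(d), hot(d).
Round 2: r1 [hot(d) ∧ stale(d) → signed(d)]; r5 [hot(d) ∧ valid(d) → cold(d)]. Adds signed(d), cold(d).
Round 3: r6 [signed(d) ∧ metal(d) → red(d)]. Adds red(d).
Closure: {approved(d), closed(d), cold(d), flagged(d), has_feathers(d), hot(d), locked(d), metal(d), penguin(d), red(d), signed(d), stale(d), valid(d), visible(d)} — 14 facts.

14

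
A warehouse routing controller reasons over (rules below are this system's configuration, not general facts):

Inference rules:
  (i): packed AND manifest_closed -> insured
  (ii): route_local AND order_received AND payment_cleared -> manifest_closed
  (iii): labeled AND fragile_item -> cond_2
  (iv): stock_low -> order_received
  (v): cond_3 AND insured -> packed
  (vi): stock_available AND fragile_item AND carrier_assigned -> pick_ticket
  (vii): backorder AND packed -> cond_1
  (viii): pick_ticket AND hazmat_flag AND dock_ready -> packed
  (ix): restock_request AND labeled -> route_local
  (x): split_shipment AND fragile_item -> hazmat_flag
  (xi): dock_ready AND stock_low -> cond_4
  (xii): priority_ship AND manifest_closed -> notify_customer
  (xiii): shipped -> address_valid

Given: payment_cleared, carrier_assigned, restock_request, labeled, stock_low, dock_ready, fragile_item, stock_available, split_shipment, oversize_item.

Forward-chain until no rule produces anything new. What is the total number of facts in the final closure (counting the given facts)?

Round 1 fires (iii), (iv), (vi), (ix), (x), (xi), giving cond_2, order_received, pick_ticket, route_local, hazmat_flag, cond_4.
Round 2 fires (ii), (viii), giving manifest_closed, packed.
Round 3 fires (i), giving insured.
Closure: {carrier_assigned, cond_2, cond_4, dock_ready, fragile_item, hazmat_flag, insured, labeled, manifest_closed, order_received, oversize_item, packed, payment_cleared, pick_ticket, restock_request, route_local, split_shipment, stock_available, stock_low} — 19 facts.

19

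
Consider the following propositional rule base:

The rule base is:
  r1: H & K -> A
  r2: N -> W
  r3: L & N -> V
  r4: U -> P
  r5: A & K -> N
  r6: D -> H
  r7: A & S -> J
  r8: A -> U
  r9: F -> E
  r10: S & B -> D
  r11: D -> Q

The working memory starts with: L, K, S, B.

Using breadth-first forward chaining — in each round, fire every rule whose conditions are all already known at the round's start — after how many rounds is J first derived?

4

Round 1: r10 [S & B -> D]. Adds D.
Round 2: r6 [D -> H]; r11 [D -> Q]. Adds H, Q.
Round 3: r1 [H & K -> A]. Adds A.
Round 4: r5 [A & K -> N]; r7 [A & S -> J]; r8 [A -> U]. Adds N, J, U.
J first appears in round 4.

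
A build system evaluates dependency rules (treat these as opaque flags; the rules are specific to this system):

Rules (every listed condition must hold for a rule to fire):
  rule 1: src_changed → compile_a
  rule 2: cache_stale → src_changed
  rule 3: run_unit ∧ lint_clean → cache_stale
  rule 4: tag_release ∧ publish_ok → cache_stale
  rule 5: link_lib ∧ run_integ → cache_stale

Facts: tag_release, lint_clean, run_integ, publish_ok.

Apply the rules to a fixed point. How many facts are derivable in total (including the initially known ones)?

Round 1: rule 4 [tag_release ∧ publish_ok → cache_stale]. New: cache_stale.
Round 2: rule 2 [cache_stale → src_changed]. New: src_changed.
Round 3: rule 1 [src_changed → compile_a]. New: compile_a.
Closure: {cache_stale, compile_a, lint_clean, publish_ok, run_integ, src_changed, tag_release} — 7 facts.

7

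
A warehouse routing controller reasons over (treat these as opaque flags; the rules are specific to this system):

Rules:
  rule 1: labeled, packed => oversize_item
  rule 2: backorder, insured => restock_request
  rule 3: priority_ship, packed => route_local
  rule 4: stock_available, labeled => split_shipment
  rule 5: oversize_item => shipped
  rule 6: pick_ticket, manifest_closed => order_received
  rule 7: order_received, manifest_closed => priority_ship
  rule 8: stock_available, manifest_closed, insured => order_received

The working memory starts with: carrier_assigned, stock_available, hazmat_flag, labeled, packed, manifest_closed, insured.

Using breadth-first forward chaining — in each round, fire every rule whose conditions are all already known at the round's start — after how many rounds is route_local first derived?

3

Round 1 — rule 1, rule 4, rule 8, derive oversize_item, split_shipment, order_received.
Round 2 — rule 5, rule 7, derive shipped, priority_ship.
Round 3 — rule 3, derive route_local.
route_local first appears in round 3.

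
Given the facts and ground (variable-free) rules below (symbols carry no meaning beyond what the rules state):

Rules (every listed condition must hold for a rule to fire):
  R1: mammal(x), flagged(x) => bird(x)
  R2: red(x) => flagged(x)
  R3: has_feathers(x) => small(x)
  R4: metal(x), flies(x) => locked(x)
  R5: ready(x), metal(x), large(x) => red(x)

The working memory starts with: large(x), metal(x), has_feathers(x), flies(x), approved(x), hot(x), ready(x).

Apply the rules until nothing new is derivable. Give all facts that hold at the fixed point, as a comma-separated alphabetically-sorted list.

approved(x), flagged(x), flies(x), has_feathers(x), hot(x), large(x), locked(x), metal(x), ready(x), red(x), small(x)

Round 1 fires R3, R4, R5, giving small(x), locked(x), red(x).
Round 2 fires R2, giving flagged(x).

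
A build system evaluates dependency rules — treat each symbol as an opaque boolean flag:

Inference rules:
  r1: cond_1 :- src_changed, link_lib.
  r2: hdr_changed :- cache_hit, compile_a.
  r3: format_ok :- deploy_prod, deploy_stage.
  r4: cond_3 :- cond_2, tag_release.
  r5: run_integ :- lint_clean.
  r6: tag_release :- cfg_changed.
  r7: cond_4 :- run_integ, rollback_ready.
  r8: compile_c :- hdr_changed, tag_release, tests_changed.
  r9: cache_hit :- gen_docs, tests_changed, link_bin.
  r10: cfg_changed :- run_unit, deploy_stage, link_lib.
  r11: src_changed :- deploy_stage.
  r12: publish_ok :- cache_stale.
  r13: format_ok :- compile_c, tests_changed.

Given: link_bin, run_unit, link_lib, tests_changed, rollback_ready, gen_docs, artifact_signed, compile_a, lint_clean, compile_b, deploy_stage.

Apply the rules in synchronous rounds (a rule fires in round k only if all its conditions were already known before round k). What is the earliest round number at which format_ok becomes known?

4

Round 1 — r5, r9, r10, r11, derive run_integ, cache_hit, cfg_changed, src_changed.
Round 2 — r1, r2, r6, r7, derive cond_1, hdr_changed, tag_release, cond_4.
Round 3 — r8, derive compile_c.
Round 4 — r13, derive format_ok.
format_ok first appears in round 4.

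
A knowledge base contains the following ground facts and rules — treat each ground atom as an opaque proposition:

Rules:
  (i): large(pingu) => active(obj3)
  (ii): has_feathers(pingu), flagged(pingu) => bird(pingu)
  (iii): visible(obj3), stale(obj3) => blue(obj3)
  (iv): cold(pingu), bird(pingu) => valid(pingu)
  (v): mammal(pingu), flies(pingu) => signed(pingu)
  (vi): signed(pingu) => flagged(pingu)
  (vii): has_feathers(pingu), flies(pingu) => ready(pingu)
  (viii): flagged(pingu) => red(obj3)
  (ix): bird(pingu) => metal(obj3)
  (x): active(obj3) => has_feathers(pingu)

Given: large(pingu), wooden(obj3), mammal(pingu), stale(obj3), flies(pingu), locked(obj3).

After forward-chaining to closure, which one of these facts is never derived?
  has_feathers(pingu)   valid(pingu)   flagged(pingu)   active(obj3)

valid(pingu)

Round 1: (i) [large(pingu) => active(obj3)]; (v) [mammal(pingu), flies(pingu) => signed(pingu)]. Adds active(obj3), signed(pingu).
Round 2: (vi) [signed(pingu) => flagged(pingu)]; (x) [active(obj3) => has_feathers(pingu)]. Adds flagged(pingu), has_feathers(pingu).
Round 3: (ii) [has_feathers(pingu), flagged(pingu) => bird(pingu)]; (vii) [has_feathers(pingu), flies(pingu) => ready(pingu)]; (viii) [flagged(pingu) => red(obj3)]. Adds bird(pingu), ready(pingu), red(obj3).
Round 4: (ix) [bird(pingu) => metal(obj3)]. Adds metal(obj3).
Derived: active(obj3) (round 1), has_feathers(pingu) (round 2), flagged(pingu) (round 2). valid(pingu) never appears in any round.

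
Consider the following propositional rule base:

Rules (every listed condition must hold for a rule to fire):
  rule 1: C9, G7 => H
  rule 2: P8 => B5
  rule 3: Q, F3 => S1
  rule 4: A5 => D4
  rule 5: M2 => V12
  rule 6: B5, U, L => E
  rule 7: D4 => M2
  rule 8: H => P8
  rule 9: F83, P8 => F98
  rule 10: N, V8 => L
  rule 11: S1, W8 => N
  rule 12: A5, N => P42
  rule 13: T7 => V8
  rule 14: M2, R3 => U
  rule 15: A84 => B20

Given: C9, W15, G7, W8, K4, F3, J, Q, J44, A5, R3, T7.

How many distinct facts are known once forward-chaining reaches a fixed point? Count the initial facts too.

25

Round 1: rule 1 [C9, G7 => H]; rule 3 [Q, F3 => S1]; rule 4 [A5 => D4]; rule 13 [T7 => V8]. Adds H, S1, D4, V8.
Round 2: rule 7 [D4 => M2]; rule 8 [H => P8]; rule 11 [S1, W8 => N]. Adds M2, P8, N.
Round 3: rule 2 [P8 => B5]; rule 5 [M2 => V12]; rule 10 [N, V8 => L]; rule 12 [A5, N => P42]; rule 14 [M2, R3 => U]. Adds B5, V12, L, P42, U.
Round 4: rule 6 [B5, U, L => E]. Adds E.
Closure: {A5, B5, C9, D4, E, F3, G7, H, J, J44, K4, L, M2, N, P42, P8, Q, R3, S1, T7, U, V12, V8, W15, W8} — 25 facts.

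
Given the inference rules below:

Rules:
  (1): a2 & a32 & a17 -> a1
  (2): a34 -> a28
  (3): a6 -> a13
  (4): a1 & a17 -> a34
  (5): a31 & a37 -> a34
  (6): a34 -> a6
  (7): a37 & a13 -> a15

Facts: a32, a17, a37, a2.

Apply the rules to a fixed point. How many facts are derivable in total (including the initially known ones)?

10

Round 1 fires (1), giving a1.
Round 2 fires (4), giving a34.
Round 3 fires (2), (6), giving a28, a6.
Round 4 fires (3), giving a13.
Round 5 fires (7), giving a15.
Closure: {a1, a13, a15, a17, a2, a28, a32, a34, a37, a6} — 10 facts.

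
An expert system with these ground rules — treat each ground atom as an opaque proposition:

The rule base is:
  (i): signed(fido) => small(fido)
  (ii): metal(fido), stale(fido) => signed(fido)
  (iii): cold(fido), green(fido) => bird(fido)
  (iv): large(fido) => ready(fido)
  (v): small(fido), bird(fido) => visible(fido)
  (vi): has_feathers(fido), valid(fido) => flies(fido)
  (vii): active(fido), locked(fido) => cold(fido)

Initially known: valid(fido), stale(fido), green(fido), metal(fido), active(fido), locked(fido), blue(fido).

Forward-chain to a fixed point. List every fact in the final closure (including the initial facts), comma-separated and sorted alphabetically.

Round 1: (ii) [metal(fido), stale(fido) => signed(fido)]; (vii) [active(fido), locked(fido) => cold(fido)]. New: signed(fido), cold(fido).
Round 2: (i) [signed(fido) => small(fido)]; (iii) [cold(fido), green(fido) => bird(fido)]. New: small(fido), bird(fido).
Round 3: (v) [small(fido), bird(fido) => visible(fido)]. New: visible(fido).

active(fido), bird(fido), blue(fido), cold(fido), green(fido), locked(fido), metal(fido), signed(fido), small(fido), stale(fido), valid(fido), visible(fido)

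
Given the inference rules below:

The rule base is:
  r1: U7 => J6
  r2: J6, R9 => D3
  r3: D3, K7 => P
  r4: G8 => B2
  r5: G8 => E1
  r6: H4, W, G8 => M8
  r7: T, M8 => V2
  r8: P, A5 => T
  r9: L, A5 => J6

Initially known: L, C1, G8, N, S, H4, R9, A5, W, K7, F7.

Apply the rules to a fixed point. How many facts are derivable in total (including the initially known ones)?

Round 1: r4 [G8 => B2]; r5 [G8 => E1]; r6 [H4, W, G8 => M8]; r9 [L, A5 => J6]. New: B2, E1, M8, J6.
Round 2: r2 [J6, R9 => D3]. New: D3.
Round 3: r3 [D3, K7 => P]. New: P.
Round 4: r8 [P, A5 => T]. New: T.
Round 5: r7 [T, M8 => V2]. New: V2.
Closure: {A5, B2, C1, D3, E1, F7, G8, H4, J6, K7, L, M8, N, P, R9, S, T, V2, W} — 19 facts.

19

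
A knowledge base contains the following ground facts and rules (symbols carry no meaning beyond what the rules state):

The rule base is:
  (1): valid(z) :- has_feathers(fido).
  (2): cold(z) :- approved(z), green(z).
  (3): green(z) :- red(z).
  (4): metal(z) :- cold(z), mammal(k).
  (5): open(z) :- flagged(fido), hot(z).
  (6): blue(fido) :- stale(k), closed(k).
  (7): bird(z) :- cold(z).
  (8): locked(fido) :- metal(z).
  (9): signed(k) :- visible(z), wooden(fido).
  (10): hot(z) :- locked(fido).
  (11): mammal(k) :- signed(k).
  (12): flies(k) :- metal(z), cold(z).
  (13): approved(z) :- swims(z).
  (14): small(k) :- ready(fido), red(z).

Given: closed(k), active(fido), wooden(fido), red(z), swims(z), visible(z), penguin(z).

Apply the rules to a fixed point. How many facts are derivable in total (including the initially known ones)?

Round 1 fires (3), (9), (13), giving green(z), signed(k), approved(z).
Round 2 fires (2), (11), giving cold(z), mammal(k).
Round 3 fires (4), (7), giving metal(z), bird(z).
Round 4 fires (8), (12), giving locked(fido), flies(k).
Round 5 fires (10), giving hot(z).
Closure: {active(fido), approved(z), bird(z), closed(k), cold(z), flies(k), green(z), hot(z), locked(fido), mammal(k), metal(z), penguin(z), red(z), signed(k), swims(z), visible(z), wooden(fido)} — 17 facts.

17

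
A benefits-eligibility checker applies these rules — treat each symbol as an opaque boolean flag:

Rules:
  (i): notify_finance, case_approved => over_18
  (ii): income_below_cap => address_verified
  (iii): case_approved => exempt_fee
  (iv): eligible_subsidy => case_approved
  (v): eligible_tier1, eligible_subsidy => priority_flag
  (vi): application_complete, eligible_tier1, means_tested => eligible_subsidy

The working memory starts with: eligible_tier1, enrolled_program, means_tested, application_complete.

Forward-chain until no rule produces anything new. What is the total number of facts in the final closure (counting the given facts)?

Round 1 — (vi), derive eligible_subsidy.
Round 2 — (iv), (v), derive case_approved, priority_flag.
Round 3 — (iii), derive exempt_fee.
Closure: {application_complete, case_approved, eligible_subsidy, eligible_tier1, enrolled_program, exempt_fee, means_tested, priority_flag} — 8 facts.

8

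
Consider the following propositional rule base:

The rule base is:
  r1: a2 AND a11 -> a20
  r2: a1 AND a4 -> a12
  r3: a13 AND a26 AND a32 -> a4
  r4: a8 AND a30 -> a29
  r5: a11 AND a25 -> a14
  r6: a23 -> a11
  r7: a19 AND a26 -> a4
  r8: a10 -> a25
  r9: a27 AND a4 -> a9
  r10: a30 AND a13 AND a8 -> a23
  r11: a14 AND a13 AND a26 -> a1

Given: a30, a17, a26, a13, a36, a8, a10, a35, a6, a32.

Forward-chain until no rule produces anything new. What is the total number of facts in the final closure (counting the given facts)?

18

Round 1 fires r3, r4, r8, r10, giving a4, a29, a25, a23.
Round 2 fires r6, giving a11.
Round 3 fires r5, giving a14.
Round 4 fires r11, giving a1.
Round 5 fires r2, giving a12.
Closure: {a1, a10, a11, a12, a13, a14, a17, a23, a25, a26, a29, a30, a32, a35, a36, a4, a6, a8} — 18 facts.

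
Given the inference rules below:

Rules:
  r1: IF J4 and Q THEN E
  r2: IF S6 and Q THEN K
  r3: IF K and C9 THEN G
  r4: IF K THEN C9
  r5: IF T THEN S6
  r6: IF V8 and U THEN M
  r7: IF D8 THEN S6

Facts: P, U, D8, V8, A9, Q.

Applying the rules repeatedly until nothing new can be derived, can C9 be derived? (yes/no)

Round 1 fires r6, r7, giving M, S6.
Round 2 fires r2, giving K.
Round 3 fires r4, giving C9.
Round 4 fires r3, giving G.
C9 appears in round 3, so it is derivable.

yes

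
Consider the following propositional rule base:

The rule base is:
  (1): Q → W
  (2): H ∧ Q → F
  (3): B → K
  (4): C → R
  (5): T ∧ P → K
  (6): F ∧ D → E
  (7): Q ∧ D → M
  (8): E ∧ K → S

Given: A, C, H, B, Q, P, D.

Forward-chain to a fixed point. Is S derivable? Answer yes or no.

Round 1: (1) [Q → W]; (2) [H ∧ Q → F]; (3) [B → K]; (4) [C → R]; (7) [Q ∧ D → M]. Adds W, F, K, R, M.
Round 2: (6) [F ∧ D → E]. Adds E.
Round 3: (8) [E ∧ K → S]. Adds S.
S appears in round 3, so it is derivable.

yes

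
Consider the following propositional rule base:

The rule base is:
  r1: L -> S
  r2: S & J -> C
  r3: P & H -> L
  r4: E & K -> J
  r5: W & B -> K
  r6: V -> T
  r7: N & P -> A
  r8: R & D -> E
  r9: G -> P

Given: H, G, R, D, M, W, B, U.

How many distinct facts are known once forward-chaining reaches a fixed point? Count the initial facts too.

15

Round 1: r5 [W & B -> K]; r8 [R & D -> E]; r9 [G -> P]. Adds K, E, P.
Round 2: r3 [P & H -> L]; r4 [E & K -> J]. Adds L, J.
Round 3: r1 [L -> S]. Adds S.
Round 4: r2 [S & J -> C]. Adds C.
Closure: {B, C, D, E, G, H, J, K, L, M, P, R, S, U, W} — 15 facts.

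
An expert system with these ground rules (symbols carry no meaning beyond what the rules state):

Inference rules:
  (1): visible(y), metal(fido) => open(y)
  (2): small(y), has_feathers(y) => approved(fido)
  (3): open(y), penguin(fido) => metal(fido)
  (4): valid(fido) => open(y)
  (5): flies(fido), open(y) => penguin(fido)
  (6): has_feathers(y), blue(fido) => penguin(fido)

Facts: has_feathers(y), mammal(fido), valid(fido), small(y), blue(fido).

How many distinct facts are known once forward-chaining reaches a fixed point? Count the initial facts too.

9

Round 1 fires (2), (4), (6), giving approved(fido), open(y), penguin(fido).
Round 2 fires (3), giving metal(fido).
Closure: {approved(fido), blue(fido), has_feathers(y), mammal(fido), metal(fido), open(y), penguin(fido), small(y), valid(fido)} — 9 facts.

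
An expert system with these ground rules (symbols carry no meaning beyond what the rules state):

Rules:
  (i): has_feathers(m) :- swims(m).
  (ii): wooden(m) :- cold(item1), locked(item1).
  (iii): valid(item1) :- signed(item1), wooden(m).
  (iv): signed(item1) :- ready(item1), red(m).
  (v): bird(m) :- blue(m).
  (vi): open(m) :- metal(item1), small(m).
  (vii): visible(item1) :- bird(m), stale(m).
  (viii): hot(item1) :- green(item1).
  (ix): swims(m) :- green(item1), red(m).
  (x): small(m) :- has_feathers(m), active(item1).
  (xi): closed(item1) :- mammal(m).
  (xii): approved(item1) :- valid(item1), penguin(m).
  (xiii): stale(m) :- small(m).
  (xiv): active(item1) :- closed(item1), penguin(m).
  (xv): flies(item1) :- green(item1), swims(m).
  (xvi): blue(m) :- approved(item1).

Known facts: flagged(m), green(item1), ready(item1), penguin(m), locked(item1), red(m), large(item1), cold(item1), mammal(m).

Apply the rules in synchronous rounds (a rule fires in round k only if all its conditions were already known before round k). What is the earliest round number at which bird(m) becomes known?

Round 1: (ii) [wooden(m) :- cold(item1), locked(item1).]; (iv) [signed(item1) :- ready(item1), red(m).]; (viii) [hot(item1) :- green(item1).]; (ix) [swims(m) :- green(item1), red(m).]; (xi) [closed(item1) :- mammal(m).]. New: wooden(m), signed(item1), hot(item1), swims(m), closed(item1).
Round 2: (i) [has_feathers(m) :- swims(m).]; (iii) [valid(item1) :- signed(item1), wooden(m).]; (xiv) [active(item1) :- closed(item1), penguin(m).]; (xv) [flies(item1) :- green(item1), swims(m).]. New: has_feathers(m), valid(item1), active(item1), flies(item1).
Round 3: (x) [small(m) :- has_feathers(m), active(item1).]; (xii) [approved(item1) :- valid(item1), penguin(m).]. New: small(m), approved(item1).
Round 4: (xiii) [stale(m) :- small(m).]; (xvi) [blue(m) :- approved(item1).]. New: stale(m), blue(m).
Round 5: (v) [bird(m) :- blue(m).]. New: bird(m).
bird(m) first appears in round 5.

5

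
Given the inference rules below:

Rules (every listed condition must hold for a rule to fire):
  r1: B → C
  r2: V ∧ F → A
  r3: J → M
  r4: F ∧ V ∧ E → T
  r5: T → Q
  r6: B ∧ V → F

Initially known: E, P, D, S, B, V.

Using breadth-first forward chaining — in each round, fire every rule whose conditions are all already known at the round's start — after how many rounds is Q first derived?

3

Round 1 fires r1, r6, giving C, F.
Round 2 fires r2, r4, giving A, T.
Round 3 fires r5, giving Q.
Q first appears in round 3.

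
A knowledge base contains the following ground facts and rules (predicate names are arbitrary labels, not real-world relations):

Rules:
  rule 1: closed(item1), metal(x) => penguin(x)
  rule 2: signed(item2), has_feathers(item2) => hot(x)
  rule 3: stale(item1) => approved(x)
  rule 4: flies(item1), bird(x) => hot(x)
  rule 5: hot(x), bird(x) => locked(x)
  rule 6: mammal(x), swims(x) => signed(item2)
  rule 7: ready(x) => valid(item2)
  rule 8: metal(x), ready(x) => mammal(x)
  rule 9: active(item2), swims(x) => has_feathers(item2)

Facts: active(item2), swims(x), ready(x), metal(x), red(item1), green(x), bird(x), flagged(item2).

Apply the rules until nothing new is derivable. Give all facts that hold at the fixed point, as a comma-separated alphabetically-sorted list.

Round 1: rule 7 [ready(x) => valid(item2)]; rule 8 [metal(x), ready(x) => mammal(x)]; rule 9 [active(item2), swims(x) => has_feathers(item2)]. Adds valid(item2), mammal(x), has_feathers(item2).
Round 2: rule 6 [mammal(x), swims(x) => signed(item2)]. Adds signed(item2).
Round 3: rule 2 [signed(item2), has_feathers(item2) => hot(x)]. Adds hot(x).
Round 4: rule 5 [hot(x), bird(x) => locked(x)]. Adds locked(x).

active(item2), bird(x), flagged(item2), green(x), has_feathers(item2), hot(x), locked(x), mammal(x), metal(x), ready(x), red(item1), signed(item2), swims(x), valid(item2)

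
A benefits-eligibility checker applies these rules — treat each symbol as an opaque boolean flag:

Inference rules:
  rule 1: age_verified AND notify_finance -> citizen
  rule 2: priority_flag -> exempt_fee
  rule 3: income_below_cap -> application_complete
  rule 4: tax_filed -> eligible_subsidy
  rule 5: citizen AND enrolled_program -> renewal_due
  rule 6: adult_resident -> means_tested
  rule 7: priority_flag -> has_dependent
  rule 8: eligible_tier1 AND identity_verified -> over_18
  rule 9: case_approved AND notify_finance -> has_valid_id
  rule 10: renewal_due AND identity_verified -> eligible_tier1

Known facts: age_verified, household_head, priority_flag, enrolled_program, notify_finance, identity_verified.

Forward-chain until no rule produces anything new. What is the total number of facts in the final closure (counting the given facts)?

12

[1] rule 1 [age_verified AND notify_finance -> citizen]; rule 2 [priority_flag -> exempt_fee]; rule 7 [priority_flag -> has_dependent]. ⇒ new: citizen, exempt_fee, has_dependent.
[2] rule 5 [citizen AND enrolled_program -> renewal_due]. ⇒ new: renewal_due.
[3] rule 10 [renewal_due AND identity_verified -> eligible_tier1]. ⇒ new: eligible_tier1.
[4] rule 8 [eligible_tier1 AND identity_verified -> over_18]. ⇒ new: over_18.
Closure: {age_verified, citizen, eligible_tier1, enrolled_program, exempt_fee, has_dependent, household_head, identity_verified, notify_finance, over_18, priority_flag, renewal_due} — 12 facts.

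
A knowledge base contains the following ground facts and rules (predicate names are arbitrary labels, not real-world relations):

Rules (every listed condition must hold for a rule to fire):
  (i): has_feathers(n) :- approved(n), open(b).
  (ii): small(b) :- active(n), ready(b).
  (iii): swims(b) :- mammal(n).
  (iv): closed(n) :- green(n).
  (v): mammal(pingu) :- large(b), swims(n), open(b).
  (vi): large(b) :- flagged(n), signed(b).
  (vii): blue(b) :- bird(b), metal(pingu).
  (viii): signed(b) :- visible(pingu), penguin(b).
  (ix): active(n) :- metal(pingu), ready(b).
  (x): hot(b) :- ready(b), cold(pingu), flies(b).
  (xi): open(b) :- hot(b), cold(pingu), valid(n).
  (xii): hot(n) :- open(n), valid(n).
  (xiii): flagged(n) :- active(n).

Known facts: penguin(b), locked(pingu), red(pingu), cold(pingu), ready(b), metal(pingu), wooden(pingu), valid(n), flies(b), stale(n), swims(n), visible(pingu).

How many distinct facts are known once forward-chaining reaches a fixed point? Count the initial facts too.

20

Round 1: (viii) [signed(b) :- visible(pingu), penguin(b).]; (ix) [active(n) :- metal(pingu), ready(b).]; (x) [hot(b) :- ready(b), cold(pingu), flies(b).]. New: signed(b), active(n), hot(b).
Round 2: (ii) [small(b) :- active(n), ready(b).]; (xi) [open(b) :- hot(b), cold(pingu), valid(n).]; (xiii) [flagged(n) :- active(n).]. New: small(b), open(b), flagged(n).
Round 3: (vi) [large(b) :- flagged(n), signed(b).]. New: large(b).
Round 4: (v) [mammal(pingu) :- large(b), swims(n), open(b).]. New: mammal(pingu).
Closure: {active(n), cold(pingu), flagged(n), flies(b), hot(b), large(b), locked(pingu), mammal(pingu), metal(pingu), open(b), penguin(b), ready(b), red(pingu), signed(b), small(b), stale(n), swims(n), valid(n), visible(pingu), wooden(pingu)} — 20 facts.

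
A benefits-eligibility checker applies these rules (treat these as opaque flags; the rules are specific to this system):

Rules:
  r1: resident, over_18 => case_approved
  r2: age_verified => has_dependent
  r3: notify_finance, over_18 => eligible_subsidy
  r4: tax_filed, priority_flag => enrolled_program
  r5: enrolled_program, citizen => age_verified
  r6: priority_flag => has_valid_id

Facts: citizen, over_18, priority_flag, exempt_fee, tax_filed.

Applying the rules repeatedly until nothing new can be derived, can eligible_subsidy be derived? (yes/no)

Round 1 — r4, r6, derive enrolled_program, has_valid_id.
Round 2 — r5, derive age_verified.
Round 3 — r2, derive has_dependent.
Fixed point reached. eligible_subsidy is concluded only by r3; r3 needs notify_finance (never derived).

no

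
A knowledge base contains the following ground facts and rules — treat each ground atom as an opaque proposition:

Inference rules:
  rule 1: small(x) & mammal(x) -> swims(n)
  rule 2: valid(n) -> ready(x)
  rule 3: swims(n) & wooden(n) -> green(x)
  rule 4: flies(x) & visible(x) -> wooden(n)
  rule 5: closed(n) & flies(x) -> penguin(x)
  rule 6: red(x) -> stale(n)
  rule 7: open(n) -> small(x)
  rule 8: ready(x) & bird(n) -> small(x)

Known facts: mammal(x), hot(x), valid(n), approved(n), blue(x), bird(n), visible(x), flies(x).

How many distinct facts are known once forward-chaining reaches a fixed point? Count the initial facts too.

13

Round 1 — rule 2, rule 4, derive ready(x), wooden(n).
Round 2 — rule 8, derive small(x).
Round 3 — rule 1, derive swims(n).
Round 4 — rule 3, derive green(x).
Closure: {approved(n), bird(n), blue(x), flies(x), green(x), hot(x), mammal(x), ready(x), small(x), swims(n), valid(n), visible(x), wooden(n)} — 13 facts.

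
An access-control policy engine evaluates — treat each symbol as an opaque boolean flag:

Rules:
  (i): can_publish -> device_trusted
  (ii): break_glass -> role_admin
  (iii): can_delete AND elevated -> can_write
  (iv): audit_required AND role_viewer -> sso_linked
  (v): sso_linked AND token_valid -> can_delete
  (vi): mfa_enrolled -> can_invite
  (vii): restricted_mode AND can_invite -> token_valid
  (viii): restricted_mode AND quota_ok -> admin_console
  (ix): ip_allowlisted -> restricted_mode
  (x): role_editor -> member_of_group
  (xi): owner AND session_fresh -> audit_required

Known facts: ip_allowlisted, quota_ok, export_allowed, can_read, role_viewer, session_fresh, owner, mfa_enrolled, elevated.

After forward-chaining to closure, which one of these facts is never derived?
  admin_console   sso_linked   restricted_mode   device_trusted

device_trusted

Round 1 fires (vi), (ix), (xi), giving can_invite, restricted_mode, audit_required.
Round 2 fires (iv), (vii), (viii), giving sso_linked, token_valid, admin_console.
Round 3 fires (v), giving can_delete.
Round 4 fires (iii), giving can_write.
Derived: sso_linked (round 2), restricted_mode (round 1), admin_console (round 2). device_trusted never appears in any round.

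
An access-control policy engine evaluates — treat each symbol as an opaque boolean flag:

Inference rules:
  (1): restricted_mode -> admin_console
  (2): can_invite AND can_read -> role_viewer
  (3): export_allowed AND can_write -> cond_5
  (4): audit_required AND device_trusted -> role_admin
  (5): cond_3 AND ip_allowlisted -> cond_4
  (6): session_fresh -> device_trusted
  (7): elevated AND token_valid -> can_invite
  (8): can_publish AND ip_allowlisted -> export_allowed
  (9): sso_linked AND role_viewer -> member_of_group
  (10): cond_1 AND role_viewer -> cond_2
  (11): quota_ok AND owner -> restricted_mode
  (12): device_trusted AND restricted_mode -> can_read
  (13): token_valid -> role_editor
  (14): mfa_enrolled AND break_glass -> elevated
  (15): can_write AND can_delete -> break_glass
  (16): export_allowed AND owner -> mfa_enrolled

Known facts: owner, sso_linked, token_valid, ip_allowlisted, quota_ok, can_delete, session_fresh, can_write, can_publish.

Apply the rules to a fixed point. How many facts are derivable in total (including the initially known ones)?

Round 1 — (6), (8), (11), (13), (15), derive device_trusted, export_allowed, restricted_mode, role_editor, break_glass.
Round 2 — (1), (3), (12), (16), derive admin_console, cond_5, can_read, mfa_enrolled.
Round 3 — (14), derive elevated.
Round 4 — (7), derive can_invite.
Round 5 — (2), derive role_viewer.
Round 6 — (9), derive member_of_group.
Closure: {admin_console, break_glass, can_delete, can_invite, can_publish, can_read, can_write, cond_5, device_trusted, elevated, export_allowed, ip_allowlisted, member_of_group, mfa_enrolled, owner, quota_ok, restricted_mode, role_editor, role_viewer, session_fresh, sso_linked, token_valid} — 22 facts.

22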